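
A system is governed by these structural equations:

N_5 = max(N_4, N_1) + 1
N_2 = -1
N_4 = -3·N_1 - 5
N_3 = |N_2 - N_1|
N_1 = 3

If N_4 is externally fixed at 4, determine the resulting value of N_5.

Intervening sets N_4 = 4 and removes its equation (N_4 = -3·N_1 - 5).
N_5 = max(N_4, N_1) + 1  [with N_4=4, N_1=3]  = 5

5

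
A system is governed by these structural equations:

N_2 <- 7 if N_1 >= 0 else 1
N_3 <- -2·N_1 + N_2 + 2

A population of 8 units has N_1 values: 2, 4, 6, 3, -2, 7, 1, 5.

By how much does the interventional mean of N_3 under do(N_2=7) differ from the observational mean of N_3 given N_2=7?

1.5

do(N_2=7) breaks N_2's dependence on N_1. With N_2=7 fixed, N_3 across the units is 5, 1, -3, 3, 13, -5, 7, -1, mean 2.5.
Observing N_2=7 restricts to units where N_2's equation naturally yields 7: N_1 ∈ {2, 4, 6, 3, 7, 1, 5}. In that subpopulation N_3 = 5, 1, -3, 3, -5, 7, -1, mean 1.
Difference = 2.5 − 1 = 1.5.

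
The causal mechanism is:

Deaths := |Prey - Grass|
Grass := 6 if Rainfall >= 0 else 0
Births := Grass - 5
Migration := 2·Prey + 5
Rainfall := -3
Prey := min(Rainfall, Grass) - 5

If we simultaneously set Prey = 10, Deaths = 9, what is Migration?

Setting Prey = 10, Deaths = 9 by intervention discards those variables' equations.
Migration = 2·Prey + 5  [with Prey=10]  = 25

25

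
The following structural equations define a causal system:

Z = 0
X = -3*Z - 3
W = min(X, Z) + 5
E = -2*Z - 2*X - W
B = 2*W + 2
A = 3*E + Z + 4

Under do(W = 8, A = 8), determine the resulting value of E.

-2

Setting W = 8, A = 8 by intervention discards those variables' equations.
X = -3*Z - 3  [with Z=0]  = -3
E = -2*Z - 2*X - W  [with Z=0, X=-3, W=8]  = -2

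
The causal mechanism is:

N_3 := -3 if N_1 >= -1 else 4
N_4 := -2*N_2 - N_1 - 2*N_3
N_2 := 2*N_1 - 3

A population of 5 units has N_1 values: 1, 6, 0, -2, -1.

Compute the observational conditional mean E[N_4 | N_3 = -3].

Observing N_3=-3 restricts to units where N_3's equation naturally yields -3: N_1 ∈ {1, 6, 0, -1}. In that subpopulation N_4 = 7, -18, 12, 17, mean 4.5.

4.5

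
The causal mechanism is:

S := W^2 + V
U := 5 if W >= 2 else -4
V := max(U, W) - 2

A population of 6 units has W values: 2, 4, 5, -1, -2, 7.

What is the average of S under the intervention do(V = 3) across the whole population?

19.5

Under do(V=3), V's equation is replaced by V=3 for every unit. Per-unit S: 7, 19, 28, 4, 7, 52. Mean = 19.5.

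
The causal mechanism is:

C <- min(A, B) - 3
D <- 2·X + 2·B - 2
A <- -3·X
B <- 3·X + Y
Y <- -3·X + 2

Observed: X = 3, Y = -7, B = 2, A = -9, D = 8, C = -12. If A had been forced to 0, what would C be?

Under do(A=0), the mechanism A <- -3·X is discarded; A is fixed at 0.
Y = -3·X + 2  [with X=3]  = -7
B = 3·X + Y  [with X=3, Y=-7]  = 2
C = min(A, B) - 3  [with A=0, B=2]  = -3

-3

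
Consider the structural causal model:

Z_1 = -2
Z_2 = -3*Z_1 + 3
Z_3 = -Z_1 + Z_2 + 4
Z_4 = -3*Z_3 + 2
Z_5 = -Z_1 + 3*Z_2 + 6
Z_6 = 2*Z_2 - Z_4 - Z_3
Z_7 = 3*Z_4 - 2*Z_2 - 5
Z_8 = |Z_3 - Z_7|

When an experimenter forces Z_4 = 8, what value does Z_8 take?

do(Z_4=8) replaces the equation Z_4 = -3*Z_3 + 2 with the constant Z_4 = 8.
Z_2 = -3*Z_1 + 3  [with Z_1=-2]  = 9
Z_3 = -Z_1 + Z_2 + 4  [with Z_1=-2, Z_2=9]  = 15
Z_7 = 3*Z_4 - 2*Z_2 - 5  [with Z_4=8, Z_2=9]  = 1
Z_8 = |Z_3 - Z_7|  [with Z_3=15, Z_7=1]  = 14

14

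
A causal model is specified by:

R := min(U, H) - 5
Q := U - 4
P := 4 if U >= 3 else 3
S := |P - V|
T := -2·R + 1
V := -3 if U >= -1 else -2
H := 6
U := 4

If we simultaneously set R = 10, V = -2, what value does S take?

Under do(R = 10, V = -2), each intervened variable's structural equation is replaced by its fixed value.
P = 4 if U >= 3 else 3  [with U=4]  = 4
S = |P - V|  [with P=4, V=-2]  = 6

6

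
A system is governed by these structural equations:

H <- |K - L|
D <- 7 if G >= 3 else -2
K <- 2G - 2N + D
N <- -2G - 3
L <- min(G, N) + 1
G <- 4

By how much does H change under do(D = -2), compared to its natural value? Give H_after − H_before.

Under do(D=-2), the mechanism D <- 7 if G >= 3 else -2 is discarded; D is fixed at -2.
N = -2G - 3  [with G=4]  = -11
L = min(G, N) + 1  [with G=4, N=-11]  = -10
K = 2G - 2N + D  [with G=4, N=-11, D=-2]  = 28
H = |K - L|  [with K=28, L=-10]  = 38
Without intervention: N = -2G - 3  [with G=4]  = -11; L = min(G, N) + 1  [with G=4, N=-11]  = -10; D = 7 if G >= 3 else -2  [with G=4]  = 7; K = 2G - 2N + D  [with G=4, N=-11, D=7]  = 37; H = |K - L|  [with K=37, L=-10]  = 47.
Change = 38 − 47 = -9.

-9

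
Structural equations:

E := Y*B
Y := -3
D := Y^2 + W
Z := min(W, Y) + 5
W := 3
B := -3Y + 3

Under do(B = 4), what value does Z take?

2

Under do(B=4), the mechanism B := -3Y + 3 is discarded; B is fixed at 4.
Since Z is not a descendant of the intervened variable, it is unaffected.
Z = min(W, Y) + 5  [with W=3, Y=-3]  = 2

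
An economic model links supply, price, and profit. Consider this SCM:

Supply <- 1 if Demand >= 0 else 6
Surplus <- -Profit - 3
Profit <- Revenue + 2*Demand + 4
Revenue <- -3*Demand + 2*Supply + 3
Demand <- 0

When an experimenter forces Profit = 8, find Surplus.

Intervening sets Profit = 8 and removes its equation (Profit <- Revenue + 2*Demand + 4).
Surplus = -Profit - 3  [with Profit=8]  = -11

-11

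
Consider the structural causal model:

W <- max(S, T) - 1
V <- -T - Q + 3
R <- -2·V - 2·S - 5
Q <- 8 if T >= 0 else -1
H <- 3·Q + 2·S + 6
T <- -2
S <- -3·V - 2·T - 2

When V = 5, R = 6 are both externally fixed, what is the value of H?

Under do(V = 5, R = 6), each intervened variable's structural equation is replaced by its fixed value.
Q = 8 if T >= 0 else -1  [with T=-2]  = -1
S = -3·V - 2·T - 2  [with V=5, T=-2]  = -13
H = 3·Q + 2·S + 6  [with Q=-1, S=-13]  = -23

-23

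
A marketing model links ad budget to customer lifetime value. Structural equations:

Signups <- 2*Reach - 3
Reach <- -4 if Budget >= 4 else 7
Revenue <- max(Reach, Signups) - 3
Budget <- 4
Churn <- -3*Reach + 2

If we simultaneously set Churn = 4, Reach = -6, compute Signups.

-15

Setting Churn = 4, Reach = -6 by intervention discards those variables' equations.
Signups = 2*Reach - 3  [with Reach=-6]  = -15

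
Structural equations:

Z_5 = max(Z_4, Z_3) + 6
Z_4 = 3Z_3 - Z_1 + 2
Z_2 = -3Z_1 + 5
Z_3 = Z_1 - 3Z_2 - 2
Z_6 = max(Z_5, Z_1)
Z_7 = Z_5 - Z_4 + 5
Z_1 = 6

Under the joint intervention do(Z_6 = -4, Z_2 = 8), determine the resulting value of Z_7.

55

Setting Z_6 = -4, Z_2 = 8 by intervention discards those variables' equations.
Z_3 = Z_1 - 3Z_2 - 2  [with Z_1=6, Z_2=8]  = -20
Z_4 = 3Z_3 - Z_1 + 2  [with Z_3=-20, Z_1=6]  = -64
Z_5 = max(Z_4, Z_3) + 6  [with Z_4=-64, Z_3=-20]  = -14
Z_7 = Z_5 - Z_4 + 5  [with Z_5=-14, Z_4=-64]  = 55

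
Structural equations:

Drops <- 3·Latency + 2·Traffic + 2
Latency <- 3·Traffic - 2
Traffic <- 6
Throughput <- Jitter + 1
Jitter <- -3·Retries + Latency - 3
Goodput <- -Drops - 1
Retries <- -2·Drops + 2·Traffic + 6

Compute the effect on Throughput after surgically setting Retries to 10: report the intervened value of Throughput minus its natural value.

Under do(Retries=10), the mechanism Retries <- -2·Drops + 2·Traffic + 6 is discarded; Retries is fixed at 10.
Latency = 3·Traffic - 2  [with Traffic=6]  = 16
Jitter = -3·Retries + Latency - 3  [with Retries=10, Latency=16]  = -17
Throughput = Jitter + 1  [with Jitter=-17]  = -16
Without intervention: Latency = 3·Traffic - 2  [with Traffic=6]  = 16; Drops = 3·Latency + 2·Traffic + 2  [with Latency=16, Traffic=6]  = 62; Retries = -2·Drops + 2·Traffic + 6  [with Drops=62, Traffic=6]  = -106; Jitter = -3·Retries + Latency - 3  [with Retries=-106, Latency=16]  = 331; Throughput = Jitter + 1  [with Jitter=331]  = 332.
Change = -16 − 332 = -348.

-348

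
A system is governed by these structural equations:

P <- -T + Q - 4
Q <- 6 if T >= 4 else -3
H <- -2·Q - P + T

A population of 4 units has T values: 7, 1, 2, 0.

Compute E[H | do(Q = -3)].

do(Q=-3) breaks Q's dependence on T. With Q=-3 fixed, H across the units is 27, 15, 17, 13, mean 18.

18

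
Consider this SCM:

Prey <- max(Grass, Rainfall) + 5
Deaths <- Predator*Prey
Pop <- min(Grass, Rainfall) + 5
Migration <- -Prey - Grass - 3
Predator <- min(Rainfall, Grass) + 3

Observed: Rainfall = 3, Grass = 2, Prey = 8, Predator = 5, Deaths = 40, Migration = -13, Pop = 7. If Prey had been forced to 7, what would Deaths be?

35

do(Prey=7) replaces the equation Prey <- max(Grass, Rainfall) + 5 with the constant Prey = 7.
Predator = min(Rainfall, Grass) + 3  [with Rainfall=3, Grass=2]  = 5
Deaths = Predator*Prey  [with Predator=5, Prey=7]  = 35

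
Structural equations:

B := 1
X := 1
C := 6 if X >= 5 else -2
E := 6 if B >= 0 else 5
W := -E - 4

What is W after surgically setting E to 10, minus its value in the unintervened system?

-4

Intervening sets E = 10 and removes its equation (E := 6 if B >= 0 else 5).
W = -E - 4  [with E=10]  = -14
Without intervention: E = 6 if B >= 0 else 5  [with B=1]  = 6; W = -E - 4  [with E=6]  = -10.
Change = -14 − (-10) = -4.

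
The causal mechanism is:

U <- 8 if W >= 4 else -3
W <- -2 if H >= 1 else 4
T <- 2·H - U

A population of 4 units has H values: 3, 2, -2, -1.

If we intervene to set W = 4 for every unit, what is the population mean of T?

Every unit gets W=4 under the intervention. T values become -2, -4, -12, -10; E[T|do(W=4)] = -7.

-7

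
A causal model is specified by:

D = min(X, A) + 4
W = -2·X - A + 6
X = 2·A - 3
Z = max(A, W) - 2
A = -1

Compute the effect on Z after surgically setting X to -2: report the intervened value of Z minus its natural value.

do(X=-2) replaces the equation X = 2·A - 3 with the constant X = -2.
W = -2·X - A + 6  [with X=-2, A=-1]  = 11
Z = max(A, W) - 2  [with A=-1, W=11]  = 9
Without intervention: X = 2·A - 3  [with A=-1]  = -5; W = -2·X - A + 6  [with X=-5, A=-1]  = 17; Z = max(A, W) - 2  [with A=-1, W=17]  = 15.
Change = 9 − 15 = -6.

-6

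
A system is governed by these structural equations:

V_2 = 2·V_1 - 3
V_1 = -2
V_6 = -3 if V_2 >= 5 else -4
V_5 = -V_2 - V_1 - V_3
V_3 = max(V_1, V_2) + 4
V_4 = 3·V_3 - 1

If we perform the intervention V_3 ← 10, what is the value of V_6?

The intervention breaks the incoming arrows to V_3: V_3 = max(V_1, V_2) + 4 no longer applies, and V_3 = 10.
No directed path runs from V_3 to V_6, so V_6 keeps its natural value.
V_2 = 2·V_1 - 3  [with V_1=-2]  = -7
V_6 = -3 if V_2 >= 5 else -4  [with V_2=-7]  = -4

-4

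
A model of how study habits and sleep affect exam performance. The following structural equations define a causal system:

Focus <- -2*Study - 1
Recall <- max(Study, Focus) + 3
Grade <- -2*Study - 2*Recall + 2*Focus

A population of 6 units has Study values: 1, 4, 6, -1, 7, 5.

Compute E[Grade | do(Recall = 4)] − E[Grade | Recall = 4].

Under do(Recall=4), Recall's equation is replaced by Recall=4 for every unit. Per-unit Grade: -16, -34, -46, -4, -52, -40. Mean = -32.
Conditioning on Recall=4 selects the 2 unit(s) with Study ∈ {1, -1}. Their Grade values: -16, -4. Mean = -10.
Difference = -32 − (-10) = -22.

-22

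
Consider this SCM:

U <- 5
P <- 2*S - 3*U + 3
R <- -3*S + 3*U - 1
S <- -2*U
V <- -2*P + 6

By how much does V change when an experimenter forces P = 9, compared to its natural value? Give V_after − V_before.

The intervention breaks the incoming arrows to P: P <- 2*S - 3*U + 3 no longer applies, and P = 9.
V = -2*P + 6  [with P=9]  = -12
Without intervention: S = -2*U  [with U=5]  = -10; P = 2*S - 3*U + 3  [with S=-10, U=5]  = -32; V = -2*P + 6  [with P=-32]  = 70.
Change = -12 − 70 = -82.

-82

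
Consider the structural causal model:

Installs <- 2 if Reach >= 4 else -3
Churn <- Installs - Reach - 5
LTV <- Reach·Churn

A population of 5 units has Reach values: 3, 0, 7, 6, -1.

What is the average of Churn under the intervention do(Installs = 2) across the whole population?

Under do(Installs=2), Installs's equation is replaced by Installs=2 for every unit. Per-unit Churn: -6, -3, -10, -9, -2. Mean = -6.

-6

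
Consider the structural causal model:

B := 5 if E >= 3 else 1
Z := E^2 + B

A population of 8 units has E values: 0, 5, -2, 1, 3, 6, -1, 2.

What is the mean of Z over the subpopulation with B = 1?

E[Z|B=1] averages over only the 5 units with B=1 (E = 0, -2, 1, -1, 2): Z = 1, 5, 2, 2, 5, mean 3.

3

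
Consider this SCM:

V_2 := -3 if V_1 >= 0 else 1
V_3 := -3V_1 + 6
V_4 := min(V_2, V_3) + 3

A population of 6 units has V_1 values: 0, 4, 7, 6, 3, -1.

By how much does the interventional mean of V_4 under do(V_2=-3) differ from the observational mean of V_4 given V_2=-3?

0.8

Every unit gets V_2=-3 under the intervention. V_4 values become 0, -3, -12, -9, 0, 0; E[V_4|do(V_2=-3)] = -4.
Conditioning on V_2=-3 selects the 5 unit(s) with V_1 ∈ {0, 4, 7, 6, 3}. Their V_4 values: 0, -3, -12, -9, 0. Mean = -4.8.
Difference = -4 − (-4.8) = 0.8.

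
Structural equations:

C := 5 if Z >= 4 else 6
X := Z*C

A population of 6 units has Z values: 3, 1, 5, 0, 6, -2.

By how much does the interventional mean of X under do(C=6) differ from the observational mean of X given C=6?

Under do(C=6), C's equation is replaced by C=6 for every unit. Per-unit X: 18, 6, 30, 0, 36, -12. Mean = 13.
E[X|C=6] averages over only the 4 units with C=6 (Z = 3, 1, 0, -2): X = 18, 6, 0, -12, mean 3.
Difference = 13 − 3 = 10.

10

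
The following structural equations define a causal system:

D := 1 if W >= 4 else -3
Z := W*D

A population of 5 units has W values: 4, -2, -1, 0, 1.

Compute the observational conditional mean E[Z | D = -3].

Conditioning on D=-3 selects the 4 unit(s) with W ∈ {-2, -1, 0, 1}. Their Z values: 6, 3, 0, -3. Mean = 1.5.

1.5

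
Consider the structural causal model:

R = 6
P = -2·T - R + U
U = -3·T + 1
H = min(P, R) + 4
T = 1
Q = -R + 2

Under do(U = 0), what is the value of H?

The intervention breaks the incoming arrows to U: U = -3·T + 1 no longer applies, and U = 0.
P = -2·T - R + U  [with T=1, R=6, U=0]  = -8
H = min(P, R) + 4  [with P=-8, R=6]  = -4

-4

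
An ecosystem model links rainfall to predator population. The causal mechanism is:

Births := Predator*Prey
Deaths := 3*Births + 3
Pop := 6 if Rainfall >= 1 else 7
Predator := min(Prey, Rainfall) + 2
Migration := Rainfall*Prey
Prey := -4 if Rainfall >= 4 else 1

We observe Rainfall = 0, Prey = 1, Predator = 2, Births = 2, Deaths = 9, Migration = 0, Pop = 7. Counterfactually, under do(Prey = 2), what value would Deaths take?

do(Prey=2) replaces the equation Prey := -4 if Rainfall >= 4 else 1 with the constant Prey = 2.
Predator = min(Prey, Rainfall) + 2  [with Prey=2, Rainfall=0]  = 2
Births = Predator*Prey  [with Predator=2, Prey=2]  = 4
Deaths = 3*Births + 3  [with Births=4]  = 15

15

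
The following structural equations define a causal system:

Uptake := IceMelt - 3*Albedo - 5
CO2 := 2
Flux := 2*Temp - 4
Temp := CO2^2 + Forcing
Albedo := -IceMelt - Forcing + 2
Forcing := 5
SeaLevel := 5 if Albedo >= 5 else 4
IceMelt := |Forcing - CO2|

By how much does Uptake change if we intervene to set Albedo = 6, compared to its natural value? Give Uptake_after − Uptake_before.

do(Albedo=6) replaces the equation Albedo := -IceMelt - Forcing + 2 with the constant Albedo = 6.
IceMelt = |Forcing - CO2|  [with Forcing=5, CO2=2]  = 3
Uptake = IceMelt - 3*Albedo - 5  [with IceMelt=3, Albedo=6]  = -20
Without intervention: IceMelt = |Forcing - CO2|  [with Forcing=5, CO2=2]  = 3; Albedo = -IceMelt - Forcing + 2  [with IceMelt=3, Forcing=5]  = -6; Uptake = IceMelt - 3*Albedo - 5  [with IceMelt=3, Albedo=-6]  = 16.
Change = -20 − 16 = -36.

-36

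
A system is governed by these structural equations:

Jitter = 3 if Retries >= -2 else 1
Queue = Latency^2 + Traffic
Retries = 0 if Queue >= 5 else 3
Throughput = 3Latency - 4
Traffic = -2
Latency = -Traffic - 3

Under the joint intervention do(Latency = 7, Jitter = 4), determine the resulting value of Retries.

The joint intervention fixes Latency = 7, Jitter = 4, removing each variable's own equation.
Queue = Latency^2 + Traffic  [with Latency=7, Traffic=-2]  = 47
Retries = 0 if Queue >= 5 else 3  [with Queue=47]  = 0

0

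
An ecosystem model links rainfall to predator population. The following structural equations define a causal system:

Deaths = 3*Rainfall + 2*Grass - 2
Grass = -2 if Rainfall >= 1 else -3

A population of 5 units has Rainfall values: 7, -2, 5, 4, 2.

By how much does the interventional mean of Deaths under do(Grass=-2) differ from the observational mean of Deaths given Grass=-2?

do(Grass=-2) breaks Grass's dependence on Rainfall. With Grass=-2 fixed, Deaths across the units is 15, -12, 9, 6, 0, mean 3.6.
E[Deaths|Grass=-2] averages over only the 4 units with Grass=-2 (Rainfall = 7, 5, 4, 2): Deaths = 15, 9, 6, 0, mean 7.5.
Difference = 3.6 − 7.5 = -3.9.

-3.9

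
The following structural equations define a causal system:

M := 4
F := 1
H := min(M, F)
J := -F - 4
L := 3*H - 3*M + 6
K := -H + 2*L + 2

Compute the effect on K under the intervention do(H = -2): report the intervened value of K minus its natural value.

-15

The intervention breaks the incoming arrows to H: H := min(M, F) no longer applies, and H = -2.
L = 3*H - 3*M + 6  [with H=-2, M=4]  = -12
K = -H + 2*L + 2  [with H=-2, L=-12]  = -20
Without intervention: H = min(M, F)  [with M=4, F=1]  = 1; L = 3*H - 3*M + 6  [with H=1, M=4]  = -3; K = -H + 2*L + 2  [with H=1, L=-3]  = -5.
Change = -20 − (-5) = -15.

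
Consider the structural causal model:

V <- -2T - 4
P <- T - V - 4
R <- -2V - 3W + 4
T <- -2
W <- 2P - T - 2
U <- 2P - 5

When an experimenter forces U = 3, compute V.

0

Under do(U=3), the mechanism U <- 2P - 5 is discarded; U is fixed at 3.
No directed path runs from U to V, so V keeps its natural value.
V = -2T - 4  [with T=-2]  = 0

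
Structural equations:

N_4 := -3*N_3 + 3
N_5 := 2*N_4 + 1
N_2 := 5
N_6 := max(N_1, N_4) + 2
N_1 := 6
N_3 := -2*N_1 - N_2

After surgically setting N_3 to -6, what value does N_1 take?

Under do(N_3=-6), the mechanism N_3 := -2*N_1 - N_2 is discarded; N_3 is fixed at -6.
N_1 is not downstream of the intervention, so its value is determined by the original equations.

6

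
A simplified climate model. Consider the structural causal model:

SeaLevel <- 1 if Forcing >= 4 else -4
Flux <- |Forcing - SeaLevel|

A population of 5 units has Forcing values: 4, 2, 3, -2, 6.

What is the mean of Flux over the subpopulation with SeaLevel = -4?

Conditioning on SeaLevel=-4 selects the 3 unit(s) with Forcing ∈ {2, 3, -2}. Their Flux values: 6, 7, 2. Mean = 5.

5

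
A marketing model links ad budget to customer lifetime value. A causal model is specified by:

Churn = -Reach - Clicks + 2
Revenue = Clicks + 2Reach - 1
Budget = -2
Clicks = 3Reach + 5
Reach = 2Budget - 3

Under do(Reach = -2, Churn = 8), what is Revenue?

-6

Setting Reach = -2, Churn = 8 by intervention discards those variables' equations.
Clicks = 3Reach + 5  [with Reach=-2]  = -1
Revenue = Clicks + 2Reach - 1  [with Clicks=-1, Reach=-2]  = -6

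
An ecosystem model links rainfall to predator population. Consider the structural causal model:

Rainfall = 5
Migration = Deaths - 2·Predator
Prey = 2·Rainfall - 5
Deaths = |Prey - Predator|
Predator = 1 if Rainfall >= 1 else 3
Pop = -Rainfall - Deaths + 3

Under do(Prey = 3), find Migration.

do(Prey=3) replaces the equation Prey = 2·Rainfall - 5 with the constant Prey = 3.
Predator = 1 if Rainfall >= 1 else 3  [with Rainfall=5]  = 1
Deaths = |Prey - Predator|  [with Prey=3, Predator=1]  = 2
Migration = Deaths - 2·Predator  [with Deaths=2, Predator=1]  = 0

0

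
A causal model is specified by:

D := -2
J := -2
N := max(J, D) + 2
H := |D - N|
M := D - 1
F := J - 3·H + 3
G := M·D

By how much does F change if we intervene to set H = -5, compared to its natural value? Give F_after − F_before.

21

Under do(H=-5), the mechanism H := |D - N| is discarded; H is fixed at -5.
F = J - 3·H + 3  [with J=-2, H=-5]  = 16
Without intervention: N = max(J, D) + 2  [with J=-2, D=-2]  = 0; H = |D - N|  [with D=-2, N=0]  = 2; F = J - 3·H + 3  [with J=-2, H=2]  = -5.
Change = 16 − (-5) = 21.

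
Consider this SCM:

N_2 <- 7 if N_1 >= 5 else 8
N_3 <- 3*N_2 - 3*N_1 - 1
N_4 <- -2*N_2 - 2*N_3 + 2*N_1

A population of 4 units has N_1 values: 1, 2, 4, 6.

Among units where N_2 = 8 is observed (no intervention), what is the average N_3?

E[N_3|N_2=8] averages over only the 3 units with N_2=8 (N_1 = 1, 2, 4): N_3 = 20, 17, 11, mean 16.

16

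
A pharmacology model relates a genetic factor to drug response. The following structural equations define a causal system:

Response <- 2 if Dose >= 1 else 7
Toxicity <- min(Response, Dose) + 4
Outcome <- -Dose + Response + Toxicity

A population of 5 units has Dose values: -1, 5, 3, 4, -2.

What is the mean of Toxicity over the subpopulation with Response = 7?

Observing Response=7 restricts to units where Response's equation naturally yields 7: Dose ∈ {-1, -2}. In that subpopulation Toxicity = 3, 2, mean 2.5.

2.5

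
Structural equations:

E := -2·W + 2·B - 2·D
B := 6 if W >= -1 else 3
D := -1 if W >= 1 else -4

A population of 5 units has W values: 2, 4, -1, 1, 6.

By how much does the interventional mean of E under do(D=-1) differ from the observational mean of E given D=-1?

1.7

Under do(D=-1), D's equation is replaced by D=-1 for every unit. Per-unit E: 10, 6, 16, 12, 2. Mean = 9.2.
Conditioning on D=-1 selects the 4 unit(s) with W ∈ {2, 4, 1, 6}. Their E values: 10, 6, 12, 2. Mean = 7.5.
Difference = 9.2 − 7.5 = 1.7.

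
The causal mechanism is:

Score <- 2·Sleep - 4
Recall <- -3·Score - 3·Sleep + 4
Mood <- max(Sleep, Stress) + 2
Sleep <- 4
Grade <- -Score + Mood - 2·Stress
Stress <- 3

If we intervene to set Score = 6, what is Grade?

-6

The intervention breaks the incoming arrows to Score: Score <- 2·Sleep - 4 no longer applies, and Score = 6.
Mood = max(Sleep, Stress) + 2  [with Sleep=4, Stress=3]  = 6
Grade = -Score + Mood - 2·Stress  [with Score=6, Mood=6, Stress=3]  = -6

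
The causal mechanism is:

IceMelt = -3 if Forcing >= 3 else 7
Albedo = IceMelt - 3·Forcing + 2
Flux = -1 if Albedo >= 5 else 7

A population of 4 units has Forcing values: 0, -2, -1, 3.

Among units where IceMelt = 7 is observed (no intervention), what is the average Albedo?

12

Conditioning on IceMelt=7 selects the 3 unit(s) with Forcing ∈ {0, -2, -1}. Their Albedo values: 9, 15, 12. Mean = 12.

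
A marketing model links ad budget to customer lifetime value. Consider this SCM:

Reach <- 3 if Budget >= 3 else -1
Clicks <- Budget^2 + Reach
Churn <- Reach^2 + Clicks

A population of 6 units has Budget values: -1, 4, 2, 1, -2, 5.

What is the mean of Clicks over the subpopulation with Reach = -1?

E[Clicks|Reach=-1] averages over only the 4 units with Reach=-1 (Budget = -1, 2, 1, -2): Clicks = 0, 3, 0, 3, mean 1.5.

1.5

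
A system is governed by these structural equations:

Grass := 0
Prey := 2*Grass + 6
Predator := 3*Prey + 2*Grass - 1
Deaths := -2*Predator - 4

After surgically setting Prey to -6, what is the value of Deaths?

34

Under do(Prey=-6), the mechanism Prey := 2*Grass + 6 is discarded; Prey is fixed at -6.
Predator = 3*Prey + 2*Grass - 1  [with Prey=-6, Grass=0]  = -19
Deaths = -2*Predator - 4  [with Predator=-19]  = 34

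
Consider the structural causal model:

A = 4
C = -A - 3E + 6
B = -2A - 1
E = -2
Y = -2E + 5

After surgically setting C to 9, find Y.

do(C=9) replaces the equation C = -A - 3E + 6 with the constant C = 9.
Y is not downstream of the intervention, so its value is determined by the original equations.
Y = -2E + 5  [with E=-2]  = 9

9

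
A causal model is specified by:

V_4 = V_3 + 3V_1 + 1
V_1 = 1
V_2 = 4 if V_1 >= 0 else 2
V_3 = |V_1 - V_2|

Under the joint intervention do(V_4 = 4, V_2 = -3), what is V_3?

Setting V_4 = 4, V_2 = -3 by intervention discards those variables' equations.
V_3 = |V_1 - V_2|  [with V_1=1, V_2=-3]  = 4

4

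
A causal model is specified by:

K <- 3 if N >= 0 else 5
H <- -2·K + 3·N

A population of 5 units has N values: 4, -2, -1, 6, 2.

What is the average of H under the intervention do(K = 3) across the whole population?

Under do(K=3), K's equation is replaced by K=3 for every unit. Per-unit H: 6, -12, -9, 12, 0. Mean = -0.6.

-0.6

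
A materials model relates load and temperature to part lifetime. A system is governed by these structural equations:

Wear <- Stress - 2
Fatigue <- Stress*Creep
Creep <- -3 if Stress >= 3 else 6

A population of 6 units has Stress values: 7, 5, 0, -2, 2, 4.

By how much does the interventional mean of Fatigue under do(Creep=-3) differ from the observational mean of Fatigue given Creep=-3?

8

do(Creep=-3) breaks Creep's dependence on Stress. With Creep=-3 fixed, Fatigue across the units is -21, -15, 0, 6, -6, -12, mean -8.
Conditioning on Creep=-3 selects the 3 unit(s) with Stress ∈ {7, 5, 4}. Their Fatigue values: -21, -15, -12. Mean = -16.
Difference = -8 − (-16) = 8.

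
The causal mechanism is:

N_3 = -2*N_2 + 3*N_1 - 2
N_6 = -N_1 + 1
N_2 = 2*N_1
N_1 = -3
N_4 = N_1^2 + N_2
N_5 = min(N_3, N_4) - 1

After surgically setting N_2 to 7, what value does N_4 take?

Under do(N_2=7), the mechanism N_2 = 2*N_1 is discarded; N_2 is fixed at 7.
N_4 = N_1^2 + N_2  [with N_1=-3, N_2=7]  = 16

16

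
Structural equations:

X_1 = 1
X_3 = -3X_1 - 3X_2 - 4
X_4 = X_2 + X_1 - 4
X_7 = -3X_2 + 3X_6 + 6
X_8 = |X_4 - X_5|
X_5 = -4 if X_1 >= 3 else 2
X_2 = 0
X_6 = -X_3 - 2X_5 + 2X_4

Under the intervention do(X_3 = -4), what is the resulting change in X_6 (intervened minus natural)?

-3

The intervention breaks the incoming arrows to X_3: X_3 = -3X_1 - 3X_2 - 4 no longer applies, and X_3 = -4.
X_4 = X_2 + X_1 - 4  [with X_2=0, X_1=1]  = -3
X_5 = -4 if X_1 >= 3 else 2  [with X_1=1]  = 2
X_6 = -X_3 - 2X_5 + 2X_4  [with X_3=-4, X_5=2, X_4=-3]  = -6
Without intervention: X_3 = -3X_1 - 3X_2 - 4  [with X_1=1, X_2=0]  = -7; X_4 = X_2 + X_1 - 4  [with X_2=0, X_1=1]  = -3; X_5 = -4 if X_1 >= 3 else 2  [with X_1=1]  = 2; X_6 = -X_3 - 2X_5 + 2X_4  [with X_3=-7, X_5=2, X_4=-3]  = -3.
Change = -6 − (-3) = -3.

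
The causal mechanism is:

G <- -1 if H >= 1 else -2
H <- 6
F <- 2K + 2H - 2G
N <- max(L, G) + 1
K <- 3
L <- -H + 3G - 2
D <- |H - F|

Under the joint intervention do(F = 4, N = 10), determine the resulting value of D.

Setting F = 4, N = 10 by intervention discards those variables' equations.
D = |H - F|  [with H=6, F=4]  = 2

2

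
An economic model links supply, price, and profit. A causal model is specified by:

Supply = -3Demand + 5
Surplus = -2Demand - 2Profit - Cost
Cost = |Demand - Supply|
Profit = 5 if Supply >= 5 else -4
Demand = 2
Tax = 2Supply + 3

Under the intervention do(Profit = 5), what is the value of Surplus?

-17

The intervention breaks the incoming arrows to Profit: Profit = 5 if Supply >= 5 else -4 no longer applies, and Profit = 5.
Supply = -3Demand + 5  [with Demand=2]  = -1
Cost = |Demand - Supply|  [with Demand=2, Supply=-1]  = 3
Surplus = -2Demand - 2Profit - Cost  [with Demand=2, Profit=5, Cost=3]  = -17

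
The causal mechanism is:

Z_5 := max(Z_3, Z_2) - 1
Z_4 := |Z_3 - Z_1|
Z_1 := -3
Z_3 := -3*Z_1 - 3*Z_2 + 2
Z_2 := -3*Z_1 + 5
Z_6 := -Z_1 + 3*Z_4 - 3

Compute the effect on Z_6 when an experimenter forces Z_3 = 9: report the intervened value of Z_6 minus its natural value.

The intervention breaks the incoming arrows to Z_3: Z_3 := -3*Z_1 - 3*Z_2 + 2 no longer applies, and Z_3 = 9.
Z_4 = |Z_3 - Z_1|  [with Z_3=9, Z_1=-3]  = 12
Z_6 = -Z_1 + 3*Z_4 - 3  [with Z_1=-3, Z_4=12]  = 36
Without intervention: Z_2 = -3*Z_1 + 5  [with Z_1=-3]  = 14; Z_3 = -3*Z_1 - 3*Z_2 + 2  [with Z_1=-3, Z_2=14]  = -31; Z_4 = |Z_3 - Z_1|  [with Z_3=-31, Z_1=-3]  = 28; Z_6 = -Z_1 + 3*Z_4 - 3  [with Z_1=-3, Z_4=28]  = 84.
Change = 36 − 84 = -48.

-48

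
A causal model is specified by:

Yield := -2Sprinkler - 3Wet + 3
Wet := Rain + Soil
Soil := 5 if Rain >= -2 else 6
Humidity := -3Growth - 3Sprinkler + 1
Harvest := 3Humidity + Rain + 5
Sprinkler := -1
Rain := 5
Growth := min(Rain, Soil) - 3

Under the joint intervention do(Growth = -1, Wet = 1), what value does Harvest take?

Under do(Growth = -1, Wet = 1), each intervened variable's structural equation is replaced by its fixed value.
Humidity = -3Growth - 3Sprinkler + 1  [with Growth=-1, Sprinkler=-1]  = 7
Harvest = 3Humidity + Rain + 5  [with Humidity=7, Rain=5]  = 31

31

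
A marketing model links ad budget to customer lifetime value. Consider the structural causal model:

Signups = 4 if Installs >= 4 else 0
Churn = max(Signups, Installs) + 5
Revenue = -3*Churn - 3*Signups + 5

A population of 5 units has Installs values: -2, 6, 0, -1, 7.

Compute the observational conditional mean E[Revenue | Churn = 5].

E[Revenue|Churn=5] averages over only the 3 units with Churn=5 (Installs = -2, 0, -1): Revenue = -10, -10, -10, mean -10.

-10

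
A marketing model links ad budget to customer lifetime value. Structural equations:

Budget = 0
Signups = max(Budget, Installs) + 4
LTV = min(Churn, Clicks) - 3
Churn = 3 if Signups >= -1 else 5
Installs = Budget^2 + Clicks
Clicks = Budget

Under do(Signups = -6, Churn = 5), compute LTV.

The joint intervention fixes Signups = -6, Churn = 5, removing each variable's own equation.
Clicks = Budget  [with Budget=0]  = 0
LTV = min(Churn, Clicks) - 3  [with Churn=5, Clicks=0]  = -3

-3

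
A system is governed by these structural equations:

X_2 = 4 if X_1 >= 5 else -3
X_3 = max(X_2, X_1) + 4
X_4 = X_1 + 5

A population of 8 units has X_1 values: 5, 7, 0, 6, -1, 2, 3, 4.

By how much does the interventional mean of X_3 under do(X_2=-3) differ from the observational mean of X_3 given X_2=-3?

Under do(X_2=-3), X_2's equation is replaced by X_2=-3 for every unit. Per-unit X_3: 9, 11, 4, 10, 3, 6, 7, 8. Mean = 7.25.
Observing X_2=-3 restricts to units where X_2's equation naturally yields -3: X_1 ∈ {0, -1, 2, 3, 4}. In that subpopulation X_3 = 4, 3, 6, 7, 8, mean 5.6.
Difference = 7.25 − 5.6 = 1.65.

1.65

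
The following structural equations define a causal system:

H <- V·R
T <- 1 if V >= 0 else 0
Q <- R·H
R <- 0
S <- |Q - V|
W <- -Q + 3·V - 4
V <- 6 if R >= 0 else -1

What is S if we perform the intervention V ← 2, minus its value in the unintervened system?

do(V=2) replaces the equation V <- 6 if R >= 0 else -1 with the constant V = 2.
H = V·R  [with V=2, R=0]  = 0
Q = R·H  [with R=0, H=0]  = 0
S = |Q - V|  [with Q=0, V=2]  = 2
Without intervention: V = 6 if R >= 0 else -1  [with R=0]  = 6; H = V·R  [with V=6, R=0]  = 0; Q = R·H  [with R=0, H=0]  = 0; S = |Q - V|  [with Q=0, V=6]  = 6.
Change = 2 − 6 = -4.

-4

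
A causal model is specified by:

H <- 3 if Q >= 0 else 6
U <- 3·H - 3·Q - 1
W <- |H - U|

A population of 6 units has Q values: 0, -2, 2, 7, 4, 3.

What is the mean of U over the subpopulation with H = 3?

-1.6

Observing H=3 restricts to units where H's equation naturally yields 3: Q ∈ {0, 2, 7, 4, 3}. In that subpopulation U = 8, 2, -13, -4, -1, mean -1.6.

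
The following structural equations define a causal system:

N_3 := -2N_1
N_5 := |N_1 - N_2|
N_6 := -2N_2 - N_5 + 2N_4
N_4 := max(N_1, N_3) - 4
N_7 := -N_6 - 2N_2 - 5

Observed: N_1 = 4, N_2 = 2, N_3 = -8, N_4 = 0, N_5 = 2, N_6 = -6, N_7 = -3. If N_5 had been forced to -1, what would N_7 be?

Under do(N_5=-1), the mechanism N_5 := |N_1 - N_2| is discarded; N_5 is fixed at -1.
N_3 = -2N_1  [with N_1=4]  = -8
N_4 = max(N_1, N_3) - 4  [with N_1=4, N_3=-8]  = 0
N_6 = -2N_2 - N_5 + 2N_4  [with N_2=2, N_5=-1, N_4=0]  = -3
N_7 = -N_6 - 2N_2 - 5  [with N_6=-3, N_2=2]  = -6

-6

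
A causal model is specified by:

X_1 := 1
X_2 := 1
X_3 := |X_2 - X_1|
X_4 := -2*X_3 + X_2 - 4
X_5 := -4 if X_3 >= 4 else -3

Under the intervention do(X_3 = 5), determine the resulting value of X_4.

The intervention breaks the incoming arrows to X_3: X_3 := |X_2 - X_1| no longer applies, and X_3 = 5.
X_4 = -2*X_3 + X_2 - 4  [with X_3=5, X_2=1]  = -13

-13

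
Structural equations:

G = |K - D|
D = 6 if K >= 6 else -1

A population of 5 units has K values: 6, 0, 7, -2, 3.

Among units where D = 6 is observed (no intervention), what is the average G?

Conditioning on D=6 selects the 2 unit(s) with K ∈ {6, 7}. Their G values: 0, 1. Mean = 0.5.

0.5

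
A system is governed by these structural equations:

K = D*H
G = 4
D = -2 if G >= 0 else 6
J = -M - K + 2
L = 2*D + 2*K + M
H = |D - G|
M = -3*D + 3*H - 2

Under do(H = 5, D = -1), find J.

-9

Setting H = 5, D = -1 by intervention discards those variables' equations.
M = -3*D + 3*H - 2  [with D=-1, H=5]  = 16
K = D*H  [with D=-1, H=5]  = -5
J = -M - K + 2  [with M=16, K=-5]  = -9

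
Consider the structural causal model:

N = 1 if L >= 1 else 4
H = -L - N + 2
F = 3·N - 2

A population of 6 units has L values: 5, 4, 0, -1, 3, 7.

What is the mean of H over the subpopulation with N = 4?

-1.5

Observing N=4 restricts to units where N's equation naturally yields 4: L ∈ {0, -1}. In that subpopulation H = -2, -1, mean -1.5.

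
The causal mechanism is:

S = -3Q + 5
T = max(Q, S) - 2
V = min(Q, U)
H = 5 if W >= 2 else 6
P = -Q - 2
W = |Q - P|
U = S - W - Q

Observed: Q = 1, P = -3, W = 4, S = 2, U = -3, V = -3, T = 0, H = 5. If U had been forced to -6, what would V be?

The intervention breaks the incoming arrows to U: U = S - W - Q no longer applies, and U = -6.
V = min(Q, U)  [with Q=1, U=-6]  = -6

-6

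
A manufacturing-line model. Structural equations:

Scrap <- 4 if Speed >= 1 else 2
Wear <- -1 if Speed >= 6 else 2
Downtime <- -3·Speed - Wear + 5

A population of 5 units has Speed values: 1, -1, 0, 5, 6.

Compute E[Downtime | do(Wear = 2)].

-3.6

Under do(Wear=2), Wear's equation is replaced by Wear=2 for every unit. Per-unit Downtime: 0, 6, 3, -12, -15. Mean = -3.6.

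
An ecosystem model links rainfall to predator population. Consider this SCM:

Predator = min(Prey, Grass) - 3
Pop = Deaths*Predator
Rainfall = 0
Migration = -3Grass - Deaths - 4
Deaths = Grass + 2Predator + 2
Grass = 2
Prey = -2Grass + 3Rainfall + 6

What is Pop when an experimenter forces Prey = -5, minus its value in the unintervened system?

98

The intervention breaks the incoming arrows to Prey: Prey = -2Grass + 3Rainfall + 6 no longer applies, and Prey = -5.
Predator = min(Prey, Grass) - 3  [with Prey=-5, Grass=2]  = -8
Deaths = Grass + 2Predator + 2  [with Grass=2, Predator=-8]  = -12
Pop = Deaths*Predator  [with Deaths=-12, Predator=-8]  = 96
Without intervention: Prey = -2Grass + 3Rainfall + 6  [with Grass=2, Rainfall=0]  = 2; Predator = min(Prey, Grass) - 3  [with Prey=2, Grass=2]  = -1; Deaths = Grass + 2Predator + 2  [with Grass=2, Predator=-1]  = 2; Pop = Deaths*Predator  [with Deaths=2, Predator=-1]  = -2.
Change = 96 − (-2) = 98.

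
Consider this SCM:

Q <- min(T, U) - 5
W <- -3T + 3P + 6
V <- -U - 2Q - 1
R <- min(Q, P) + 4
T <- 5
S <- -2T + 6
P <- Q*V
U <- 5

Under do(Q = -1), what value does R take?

The intervention breaks the incoming arrows to Q: Q <- min(T, U) - 5 no longer applies, and Q = -1.
V = -U - 2Q - 1  [with U=5, Q=-1]  = -4
P = Q*V  [with Q=-1, V=-4]  = 4
R = min(Q, P) + 4  [with Q=-1, P=4]  = 3

3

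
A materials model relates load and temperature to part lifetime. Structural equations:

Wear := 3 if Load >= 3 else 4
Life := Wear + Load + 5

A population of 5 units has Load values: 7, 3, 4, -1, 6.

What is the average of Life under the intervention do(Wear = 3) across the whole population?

Every unit gets Wear=3 under the intervention. Life values become 15, 11, 12, 7, 14; E[Life|do(Wear=3)] = 11.8.

11.8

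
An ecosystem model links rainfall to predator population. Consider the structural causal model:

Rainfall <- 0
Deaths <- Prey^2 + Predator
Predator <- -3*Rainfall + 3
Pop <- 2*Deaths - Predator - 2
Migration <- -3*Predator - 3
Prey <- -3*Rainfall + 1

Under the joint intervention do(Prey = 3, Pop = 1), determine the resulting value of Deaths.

12

The joint intervention fixes Prey = 3, Pop = 1, removing each variable's own equation.
Predator = -3*Rainfall + 3  [with Rainfall=0]  = 3
Deaths = Prey^2 + Predator  [with Prey=3, Predator=3]  = 12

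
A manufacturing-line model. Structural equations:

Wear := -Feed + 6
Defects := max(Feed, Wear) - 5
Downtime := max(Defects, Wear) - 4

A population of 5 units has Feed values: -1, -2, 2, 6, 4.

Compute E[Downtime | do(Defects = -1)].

0.2

The intervention sets Defects=-1 in all 5 units regardless of Feed. Recomputing Downtime per unit gives 3, 4, 0, -4, -2; average 0.2.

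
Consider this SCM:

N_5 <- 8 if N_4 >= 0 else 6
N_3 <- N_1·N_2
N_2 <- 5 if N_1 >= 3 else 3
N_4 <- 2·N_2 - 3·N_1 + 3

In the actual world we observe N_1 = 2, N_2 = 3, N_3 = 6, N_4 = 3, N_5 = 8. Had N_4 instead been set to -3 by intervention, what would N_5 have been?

6

Intervening sets N_4 = -3 and removes its equation (N_4 <- 2·N_2 - 3·N_1 + 3).
N_5 = 8 if N_4 >= 0 else 6  [with N_4=-3]  = 6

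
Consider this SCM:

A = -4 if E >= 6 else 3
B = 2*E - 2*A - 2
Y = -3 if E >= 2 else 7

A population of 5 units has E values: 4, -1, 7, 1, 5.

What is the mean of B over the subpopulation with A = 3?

Observing A=3 restricts to units where A's equation naturally yields 3: E ∈ {4, -1, 1, 5}. In that subpopulation B = 0, -10, -6, 2, mean -3.5.

-3.5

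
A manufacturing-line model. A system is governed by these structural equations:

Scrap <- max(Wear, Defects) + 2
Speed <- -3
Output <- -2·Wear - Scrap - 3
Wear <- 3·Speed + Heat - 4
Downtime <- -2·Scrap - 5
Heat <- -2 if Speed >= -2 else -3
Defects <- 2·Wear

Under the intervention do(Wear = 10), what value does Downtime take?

The intervention breaks the incoming arrows to Wear: Wear <- 3·Speed + Heat - 4 no longer applies, and Wear = 10.
Defects = 2·Wear  [with Wear=10]  = 20
Scrap = max(Wear, Defects) + 2  [with Wear=10, Defects=20]  = 22
Downtime = -2·Scrap - 5  [with Scrap=22]  = -49

-49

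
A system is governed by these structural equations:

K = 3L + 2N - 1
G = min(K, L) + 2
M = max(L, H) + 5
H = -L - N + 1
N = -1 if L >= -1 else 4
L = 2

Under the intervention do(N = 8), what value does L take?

Under do(N=8), the mechanism N = -1 if L >= -1 else 4 is discarded; N is fixed at 8.
L is not downstream of the intervention, so its value is determined by the original equations.

2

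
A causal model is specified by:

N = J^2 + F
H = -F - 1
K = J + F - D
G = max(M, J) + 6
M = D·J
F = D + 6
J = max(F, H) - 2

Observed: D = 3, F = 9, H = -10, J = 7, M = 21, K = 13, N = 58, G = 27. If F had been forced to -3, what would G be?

6

do(F=-3) replaces the equation F = D + 6 with the constant F = -3.
H = -F - 1  [with F=-3]  = 2
J = max(F, H) - 2  [with F=-3, H=2]  = 0
M = D·J  [with D=3, J=0]  = 0
G = max(M, J) + 6  [with M=0, J=0]  = 6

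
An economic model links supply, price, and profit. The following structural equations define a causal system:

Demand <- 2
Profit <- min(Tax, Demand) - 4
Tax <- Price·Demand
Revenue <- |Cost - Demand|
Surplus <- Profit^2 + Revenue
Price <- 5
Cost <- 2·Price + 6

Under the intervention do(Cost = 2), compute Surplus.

The intervention breaks the incoming arrows to Cost: Cost <- 2·Price + 6 no longer applies, and Cost = 2.
Revenue = |Cost - Demand|  [with Cost=2, Demand=2]  = 0
Tax = Price·Demand  [with Price=5, Demand=2]  = 10
Profit = min(Tax, Demand) - 4  [with Tax=10, Demand=2]  = -2
Surplus = Profit^2 + Revenue  [with Profit=-2, Revenue=0]  = 4

4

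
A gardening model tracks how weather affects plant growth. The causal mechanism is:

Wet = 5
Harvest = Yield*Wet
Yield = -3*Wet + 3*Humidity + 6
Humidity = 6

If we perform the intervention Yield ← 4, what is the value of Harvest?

The intervention breaks the incoming arrows to Yield: Yield = -3*Wet + 3*Humidity + 6 no longer applies, and Yield = 4.
Harvest = Yield*Wet  [with Yield=4, Wet=5]  = 20

20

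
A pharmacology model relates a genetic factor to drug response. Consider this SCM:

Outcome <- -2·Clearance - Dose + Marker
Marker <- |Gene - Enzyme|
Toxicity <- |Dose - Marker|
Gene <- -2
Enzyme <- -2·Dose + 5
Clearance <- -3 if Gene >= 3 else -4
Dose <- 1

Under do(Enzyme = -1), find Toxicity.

do(Enzyme=-1) replaces the equation Enzyme <- -2·Dose + 5 with the constant Enzyme = -1.
Marker = |Gene - Enzyme|  [with Gene=-2, Enzyme=-1]  = 1
Toxicity = |Dose - Marker|  [with Dose=1, Marker=1]  = 0

0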